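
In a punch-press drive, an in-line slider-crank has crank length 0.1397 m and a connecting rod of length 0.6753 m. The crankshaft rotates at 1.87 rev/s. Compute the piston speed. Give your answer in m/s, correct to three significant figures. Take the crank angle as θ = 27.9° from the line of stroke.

0.909

ω = 2π·1.87 = 11.75 rad/s
For an in-line slider-crank, x = r cosθ + √(L² − r² sin²θ), so v = −rω sinθ·[1 + r cosθ/√(L² − r² sin²θ)].
With r = 0.1397 m, L = 0.6753 m, θ = 27.9°: √(L² − r² sin²θ) = 0.67213 m.
v = −0.1397·11.75·0.46793·[1 + 0.1397·0.88377/0.67213] = -0.90915 m/s.
|v| = 0.90915 m/s.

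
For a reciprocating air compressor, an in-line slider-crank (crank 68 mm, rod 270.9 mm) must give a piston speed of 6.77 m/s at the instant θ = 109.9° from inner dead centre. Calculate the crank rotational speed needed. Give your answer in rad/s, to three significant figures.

For an in-line slider-crank, |v_piston| = rω|sinθ|·[1 + r cosθ/√(L² − r² sin²θ)].
With r = 0.068 m, L = 0.2709 m, θ = 109.9°: the bracketed kinematic factor |dx/dθ| = 0.058318 m.
ω = v/|dx/dθ| = 6.77/0.058318 = 116.09 rad/s.

116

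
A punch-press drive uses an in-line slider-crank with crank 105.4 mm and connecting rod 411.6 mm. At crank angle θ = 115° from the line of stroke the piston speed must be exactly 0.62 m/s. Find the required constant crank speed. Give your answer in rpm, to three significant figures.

For an in-line slider-crank, |v_piston| = rω|sinθ|·[1 + r cosθ/√(L² − r² sin²θ)].
With r = 0.1054 m, L = 0.4116 m, θ = 115°: the bracketed kinematic factor |dx/dθ| = 0.084897 m.
ω = v/|dx/dθ| = 0.62/0.084897 = 7.303 rad/s.
N = 60ω/(2π) = 69.738 rpm.

69.7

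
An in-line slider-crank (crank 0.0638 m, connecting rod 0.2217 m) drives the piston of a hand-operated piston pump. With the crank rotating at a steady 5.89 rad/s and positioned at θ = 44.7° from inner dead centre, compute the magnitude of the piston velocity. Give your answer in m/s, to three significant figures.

0.320

ω = 5.89 rad/s
For an in-line slider-crank, x = r cosθ + √(L² − r² sin²θ), so v = −rω sinθ·[1 + r cosθ/√(L² − r² sin²θ)].
With r = 0.0638 m, L = 0.2217 m, θ = 44.7°: √(L² − r² sin²θ) = 0.21711 m.
v = −0.0638·5.89·0.70339·[1 + 0.0638·0.71080/0.21711] = -0.31953 m/s.
|v| = 0.31953 m/s.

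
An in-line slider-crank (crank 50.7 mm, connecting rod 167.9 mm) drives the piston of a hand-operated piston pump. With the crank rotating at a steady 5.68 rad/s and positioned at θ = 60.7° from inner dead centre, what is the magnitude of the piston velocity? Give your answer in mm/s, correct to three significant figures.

ω = 5.68 rad/s
For an in-line slider-crank, x = r cosθ + √(L² − r² sin²θ), so v = −rω sinθ·[1 + r cosθ/√(L² − r² sin²θ)].
With r = 0.0507 m, L = 0.1679 m, θ = 60.7°: √(L² − r² sin²θ) = 0.16197 m.
v = −0.0507·5.68·0.87207·[1 + 0.0507·0.48938/0.16197] = -0.2896 m/s.
|v| = 0.2896 m/s = 289.6 mm/s.

290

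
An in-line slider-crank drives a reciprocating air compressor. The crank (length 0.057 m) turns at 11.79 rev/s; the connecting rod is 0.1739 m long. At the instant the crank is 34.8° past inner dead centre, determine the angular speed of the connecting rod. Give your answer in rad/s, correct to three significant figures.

20.3

ω = 74.08 rad/s (converted from 11.79 rev/s).
The rod makes angle φ with the slider axis where L sinφ = r sinθ; differentiating, L cosφ·φ̇ = r ω cosθ.
L cosφ = √(L² − r² sin²θ) = 0.17083 m.
|ω_rod| = r ω |cosθ| / √(L² − r² sin²θ) = 0.057·74.08·0.82115/0.17083 = 20.297 rad/s.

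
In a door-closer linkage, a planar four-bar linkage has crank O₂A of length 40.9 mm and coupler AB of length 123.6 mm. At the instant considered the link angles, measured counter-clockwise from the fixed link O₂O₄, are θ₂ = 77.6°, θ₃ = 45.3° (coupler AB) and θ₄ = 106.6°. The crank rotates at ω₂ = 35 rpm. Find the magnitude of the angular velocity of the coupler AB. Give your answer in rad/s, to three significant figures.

0.670

ω₂ = 3.665 rad/s (from 35 rpm).
Differentiating the loop-closure r₂e^{iθ₂}+r₃e^{iθ₃}=r₁+r₄e^{iθ₄} gives r₂ω₂e^{iθ₂}+r₃ω₃e^{iθ₃}=r₄ω₄e^{iθ₄}.
Eliminating the other unknown: ω₃ = r₂ω₂ sin(θ₄−θ₂) / [r₃ sin(θ₃−θ₄)].
Numerator sine = +0.48481; denominator sine = -0.87715.
Result = 0.0409·3.665·(+0.48481) / (0.1236·(-0.87715)) = -0.67035 rad/s; magnitude 0.67035 rad/s.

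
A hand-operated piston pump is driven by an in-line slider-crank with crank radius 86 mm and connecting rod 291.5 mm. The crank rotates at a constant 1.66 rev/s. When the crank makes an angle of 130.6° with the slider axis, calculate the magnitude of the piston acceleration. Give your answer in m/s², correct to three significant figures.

6.46

ω = 2π·1.66 = 10.43 rad/s
x(θ) = r cosθ + √(L² − r² sin²θ); with ω constant, a = ω²·d²x/dθ².
d²x/dθ² = −r cosθ − r²(cos2θ)/√u − r⁴ sin²2θ/(4u^{3/2}),  u = L² − r² sin²θ = 0.0807085 m².
Substituting r = 0.086 m, L = 0.2915 m, θ = 130.6°: d²x/dθ² = +0.059367 m.
a = ω²·d²x/dθ² = (10.43)²·(+0.059367) = +6.4583 m/s²;  |a| = 6.4583 m/s².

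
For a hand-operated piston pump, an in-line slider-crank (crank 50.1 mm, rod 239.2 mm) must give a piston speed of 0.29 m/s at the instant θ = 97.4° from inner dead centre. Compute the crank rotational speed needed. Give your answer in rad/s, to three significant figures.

6.00

For an in-line slider-crank, |v_piston| = rω|sinθ|·[1 + r cosθ/√(L² − r² sin²θ)].
With r = 0.0501 m, L = 0.2392 m, θ = 97.4°: the bracketed kinematic factor |dx/dθ| = 0.048313 m.
ω = v/|dx/dθ| = 0.29/0.048313 = 6.0026 rad/s.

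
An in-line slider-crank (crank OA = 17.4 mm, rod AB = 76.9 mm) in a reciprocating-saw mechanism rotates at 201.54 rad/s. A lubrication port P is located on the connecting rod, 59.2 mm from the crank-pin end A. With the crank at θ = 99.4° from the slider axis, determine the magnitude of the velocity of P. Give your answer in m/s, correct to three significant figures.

3.36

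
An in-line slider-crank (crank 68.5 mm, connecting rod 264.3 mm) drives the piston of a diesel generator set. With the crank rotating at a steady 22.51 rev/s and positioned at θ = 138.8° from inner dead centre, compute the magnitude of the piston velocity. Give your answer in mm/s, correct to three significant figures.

5120

ω = 2π·22.5 = 141.4 rad/s
For an in-line slider-crank, x = r cosθ + √(L² − r² sin²θ), so v = −rω sinθ·[1 + r cosθ/√(L² − r² sin²θ)].
With r = 0.0685 m, L = 0.2643 m, θ = 138.8°: √(L² − r² sin²θ) = 0.26042 m.
v = −0.0685·141.4·0.65869·[1 + 0.0685·-0.75241/0.26042] = -5.1186 m/s.
|v| = 5.1186 m/s = 5118.6 mm/s.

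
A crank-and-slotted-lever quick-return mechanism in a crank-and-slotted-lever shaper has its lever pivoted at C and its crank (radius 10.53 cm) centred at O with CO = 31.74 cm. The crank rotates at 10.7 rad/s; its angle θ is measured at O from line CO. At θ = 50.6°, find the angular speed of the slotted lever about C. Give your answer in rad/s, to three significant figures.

2.24

ω = 10.7 rad/s
Crank pin A relative to C: A = (d + r cosθ, r sinθ); lever angle φ = atan2(r sinθ, d + r cosθ).
Differentiating tanφ: φ̇ = rω(d cosθ + r)/(d² + r² + 2dr cosθ).
d² + r² + 2dr cosθ = |CA|² = 0.154259 m²;  d cosθ + r = +0.30676 m.
|ω_lever| = |0.1053·10.7·+0.30676| / 0.154259 = 2.2406 rad/s.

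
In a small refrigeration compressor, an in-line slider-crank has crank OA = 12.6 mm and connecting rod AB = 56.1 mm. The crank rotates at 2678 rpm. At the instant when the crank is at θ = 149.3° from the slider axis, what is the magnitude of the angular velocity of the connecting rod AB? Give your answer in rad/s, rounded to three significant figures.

ω = 280.4 rad/s (converted from 2678 rpm).
The rod makes angle φ with the slider axis where L sinφ = r sinθ; differentiating, L cosφ·φ̇ = r ω cosθ.
L cosφ = √(L² − r² sin²θ) = 0.05573 m.
|ω_rod| = r ω |cosθ| / √(L² − r² sin²θ) = 0.0126·280.4·0.85985/0.05573 = 54.519 rad/s.

54.5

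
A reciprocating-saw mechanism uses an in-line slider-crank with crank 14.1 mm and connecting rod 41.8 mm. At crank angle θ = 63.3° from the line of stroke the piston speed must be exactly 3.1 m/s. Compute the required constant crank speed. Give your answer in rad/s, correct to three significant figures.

For an in-line slider-crank, |v_piston| = rω|sinθ|·[1 + r cosθ/√(L² − r² sin²θ)].
With r = 0.0141 m, L = 0.0418 m, θ = 63.3°: the bracketed kinematic factor |dx/dθ| = 0.014599 m.
ω = v/|dx/dθ| = 3.1/0.014599 = 212.35 rad/s.

212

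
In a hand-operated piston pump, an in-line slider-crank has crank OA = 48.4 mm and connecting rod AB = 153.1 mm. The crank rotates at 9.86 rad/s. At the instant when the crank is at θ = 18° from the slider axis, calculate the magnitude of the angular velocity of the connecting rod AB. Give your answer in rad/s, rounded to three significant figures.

2.98

ω = 9.86 rad/s
The rod makes angle φ with the slider axis where L sinφ = r sinθ; differentiating, L cosφ·φ̇ = r ω cosθ.
L cosφ = √(L² − r² sin²θ) = 0.15237 m.
|ω_rod| = r ω |cosθ| / √(L² − r² sin²θ) = 0.0484·9.86·0.95106/0.15237 = 2.9788 rad/s.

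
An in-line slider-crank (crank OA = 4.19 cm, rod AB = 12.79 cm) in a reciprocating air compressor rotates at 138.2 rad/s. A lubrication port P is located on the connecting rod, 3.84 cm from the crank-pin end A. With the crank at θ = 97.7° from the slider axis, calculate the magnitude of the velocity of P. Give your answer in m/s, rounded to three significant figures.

5.68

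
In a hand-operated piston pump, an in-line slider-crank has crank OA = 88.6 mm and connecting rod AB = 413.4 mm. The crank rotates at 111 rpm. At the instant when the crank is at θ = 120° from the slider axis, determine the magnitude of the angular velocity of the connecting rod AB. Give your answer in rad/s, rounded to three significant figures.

1.27

ω = 11.62 rad/s (converted from 111 rpm).
The rod makes angle φ with the slider axis where L sinφ = r sinθ; differentiating, L cosφ·φ̇ = r ω cosθ.
L cosφ = √(L² − r² sin²θ) = 0.40622 m.
|ω_rod| = r ω |cosθ| / √(L² − r² sin²θ) = 0.0886·11.62·0.50000/0.40622 = 1.2676 rad/s.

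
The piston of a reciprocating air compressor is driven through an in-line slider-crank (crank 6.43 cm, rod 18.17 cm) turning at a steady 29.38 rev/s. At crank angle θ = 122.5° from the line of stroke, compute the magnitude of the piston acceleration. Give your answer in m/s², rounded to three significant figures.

1500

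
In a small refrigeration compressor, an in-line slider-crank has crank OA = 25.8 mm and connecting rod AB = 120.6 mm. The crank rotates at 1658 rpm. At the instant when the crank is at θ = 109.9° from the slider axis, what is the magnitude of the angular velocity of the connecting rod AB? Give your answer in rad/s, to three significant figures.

ω = 173.6 rad/s (converted from 1658 rpm).
The rod makes angle φ with the slider axis where L sinφ = r sinθ; differentiating, L cosφ·φ̇ = r ω cosθ.
L cosφ = √(L² − r² sin²θ) = 0.11813 m.
|ω_rod| = r ω |cosθ| / √(L² − r² sin²θ) = 0.0258·173.6·0.34038/0.11813 = 12.907 rad/s.

12.9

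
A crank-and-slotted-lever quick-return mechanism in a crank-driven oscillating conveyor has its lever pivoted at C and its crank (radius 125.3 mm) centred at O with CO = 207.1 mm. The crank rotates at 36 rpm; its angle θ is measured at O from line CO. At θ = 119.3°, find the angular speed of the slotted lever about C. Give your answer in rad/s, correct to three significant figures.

ω = 3.77 rad/s (from 36 rpm).
Crank pin A relative to C: A = (d + r cosθ, r sinθ); lever angle φ = atan2(r sinθ, d + r cosθ).
Differentiating tanφ: φ̇ = rω(d cosθ + r)/(d² + r² + 2dr cosθ).
d² + r² + 2dr cosθ = |CA|² = 0.0331919 m²;  d cosθ + r = +0.023949 m.
|ω_lever| = |0.1253·3.77·+0.023949| / 0.0331919 = 0.34083 rad/s.

0.341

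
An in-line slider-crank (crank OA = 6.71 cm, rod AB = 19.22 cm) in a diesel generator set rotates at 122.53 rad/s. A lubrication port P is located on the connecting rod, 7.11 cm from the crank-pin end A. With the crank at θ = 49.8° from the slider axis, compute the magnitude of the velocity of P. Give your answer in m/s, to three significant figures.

ω = 122.5 rad/s.  Crank-pin speed |V_A| = rω = 8.2218 m/s, perpendicular to OA.
Rod angle: sinφ = −(r/L) sinθ ⇒ φ = -15.465°; ω_rod = −rω cosθ/√(L²−r²sin²θ) = -28.648 rad/s.
V_P = V_A + ω_rod × AP, with AP = 0.0711 m along the rod.
Components: V_Px = −rω sinθ − a·ω_rod·sinφ = -6.8229 m/s;  V_Py = rω cosθ + a·ω_rod·cosφ = +3.3437 m/s.
|V_P| = √(V_Px² + V_Py²) = 7.5982 m/s.

7.60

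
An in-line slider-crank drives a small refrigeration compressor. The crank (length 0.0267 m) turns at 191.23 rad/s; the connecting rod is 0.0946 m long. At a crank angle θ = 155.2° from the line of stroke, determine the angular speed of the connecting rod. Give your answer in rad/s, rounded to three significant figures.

49.3

ω = 191.2 rad/s
The rod makes angle φ with the slider axis where L sinφ = r sinθ; differentiating, L cosφ·φ̇ = r ω cosθ.
L cosφ = √(L² − r² sin²θ) = 0.093935 m.
|ω_rod| = r ω |cosθ| / √(L² − r² sin²θ) = 0.0267·191.2·0.90778/0.093935 = 49.342 rad/s.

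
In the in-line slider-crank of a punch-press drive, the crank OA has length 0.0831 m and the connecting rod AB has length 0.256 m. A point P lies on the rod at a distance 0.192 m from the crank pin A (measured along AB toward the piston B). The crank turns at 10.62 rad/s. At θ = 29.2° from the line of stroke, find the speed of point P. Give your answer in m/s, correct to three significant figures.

0.558

ω = 10.62 rad/s.  Crank-pin speed |V_A| = rω = 0.88252 m/s, perpendicular to OA.
Rod angle: sinφ = −(r/L) sinθ ⇒ φ = -9.112°; ω_rod = −rω cosθ/√(L²−r²sin²θ) = -3.0477 rad/s.
V_P = V_A + ω_rod × AP, with AP = 0.192 m along the rod.
Components: V_Px = −rω sinθ − a·ω_rod·sinφ = -0.52322 m/s;  V_Py = rω cosθ + a·ω_rod·cosφ = +0.19259 m/s.
|V_P| = √(V_Px² + V_Py²) = 0.55754 m/s.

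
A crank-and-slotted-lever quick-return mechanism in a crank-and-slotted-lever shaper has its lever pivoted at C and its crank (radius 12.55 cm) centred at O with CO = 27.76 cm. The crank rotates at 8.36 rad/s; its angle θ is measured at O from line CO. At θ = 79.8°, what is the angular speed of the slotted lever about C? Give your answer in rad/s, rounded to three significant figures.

1.74

ω = 8.36 rad/s
Crank pin A relative to C: A = (d + r cosθ, r sinθ); lever angle φ = atan2(r sinθ, d + r cosθ).
Differentiating tanφ: φ̇ = rω(d cosθ + r)/(d² + r² + 2dr cosθ).
d² + r² + 2dr cosθ = |CA|² = 0.105151 m²;  d cosθ + r = +0.17466 m.
|ω_lever| = |0.1255·8.36·+0.17466| / 0.105151 = 1.7427 rad/s.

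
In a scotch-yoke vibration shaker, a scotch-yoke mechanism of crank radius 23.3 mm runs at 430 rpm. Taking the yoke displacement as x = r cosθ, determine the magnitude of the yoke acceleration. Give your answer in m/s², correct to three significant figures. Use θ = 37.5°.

37.5

ω = 45.03 rad/s (from 430 rpm).
x = r cosθ ⇒ ẍ = −rω² cosθ (ω constant).
|a| = rω²|cosθ| = 0.0233·(45.03)²·|cos 37.5°| = 37.481 m/s².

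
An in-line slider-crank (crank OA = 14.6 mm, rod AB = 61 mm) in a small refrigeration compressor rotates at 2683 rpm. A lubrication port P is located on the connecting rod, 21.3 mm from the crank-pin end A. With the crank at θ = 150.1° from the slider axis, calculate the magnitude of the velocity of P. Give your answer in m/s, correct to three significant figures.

2.99

ω = 281 rad/s.  Crank-pin speed |V_A| = rω = 4.1021 m/s, perpendicular to OA.
Rod angle: sinφ = −(r/L) sinθ ⇒ φ = -6.852°; ω_rod = −rω cosθ/√(L²−r²sin²θ) = +58.716 rad/s.
V_P = V_A + ω_rod × AP, with AP = 0.0213 m along the rod.
Components: V_Px = −rω sinθ − a·ω_rod·sinφ = -1.8956 m/s;  V_Py = rω cosθ + a·ω_rod·cosφ = -2.3144 m/s.
|V_P| = √(V_Px² + V_Py²) = 2.9916 m/s.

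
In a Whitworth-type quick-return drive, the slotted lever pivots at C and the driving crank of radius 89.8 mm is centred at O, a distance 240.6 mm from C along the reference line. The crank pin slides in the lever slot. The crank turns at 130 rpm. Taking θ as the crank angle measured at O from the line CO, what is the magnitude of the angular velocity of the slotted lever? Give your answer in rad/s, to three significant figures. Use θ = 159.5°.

ω = 13.61 rad/s (from 130 rpm).
Crank pin A relative to C: A = (d + r cosθ, r sinθ); lever angle φ = atan2(r sinθ, d + r cosθ).
Differentiating tanφ: φ̇ = rω(d cosθ + r)/(d² + r² + 2dr cosθ).
d² + r² + 2dr cosθ = |CA|² = 0.0254771 m²;  d cosθ + r = -0.13556 m.
|ω_lever| = |0.0898·13.61·-0.13556| / 0.0254771 = 6.5049 rad/s.

6.50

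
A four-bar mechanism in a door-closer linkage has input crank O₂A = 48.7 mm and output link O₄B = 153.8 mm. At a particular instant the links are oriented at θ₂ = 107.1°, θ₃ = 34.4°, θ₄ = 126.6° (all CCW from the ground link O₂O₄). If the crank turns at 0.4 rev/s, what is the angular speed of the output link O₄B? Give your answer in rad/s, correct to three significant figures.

ω₂ = 2.513 rad/s (from 0.4 rev/s).
Differentiating the loop-closure r₂e^{iθ₂}+r₃e^{iθ₃}=r₁+r₄e^{iθ₄} gives r₂ω₂e^{iθ₂}+r₃ω₃e^{iθ₃}=r₄ω₄e^{iθ₄}.
Eliminating the other unknown: ω₄ = r₂ω₂ sin(θ₂−θ₃) / [r₄ sin(θ₄−θ₃)].
Numerator sine = +0.95476; denominator sine = +0.99926.
Result = 0.0487·2.513·(+0.95476) / (0.1538·(+0.99926)) = +0.76037 rad/s; magnitude 0.76037 rad/s.

0.760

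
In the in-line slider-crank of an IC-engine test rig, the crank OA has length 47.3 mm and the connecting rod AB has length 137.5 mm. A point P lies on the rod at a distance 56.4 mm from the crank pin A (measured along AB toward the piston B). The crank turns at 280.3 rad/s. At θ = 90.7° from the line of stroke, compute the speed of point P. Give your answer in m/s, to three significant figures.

13.2

ω = 280.3 rad/s.  Crank-pin speed |V_A| = rω = 13.258 m/s, perpendicular to OA.
Rod angle: sinφ = −(r/L) sinθ ⇒ φ = -20.119°; ω_rod = −rω cosθ/√(L²−r²sin²θ) = +1.2546 rad/s.
V_P = V_A + ω_rod × AP, with AP = 0.0564 m along the rod.
Components: V_Px = −rω sinθ − a·ω_rod·sinφ = -13.233 m/s;  V_Py = rω cosθ + a·ω_rod·cosφ = -0.095536 m/s.
|V_P| = √(V_Px² + V_Py²) = 13.233 m/s.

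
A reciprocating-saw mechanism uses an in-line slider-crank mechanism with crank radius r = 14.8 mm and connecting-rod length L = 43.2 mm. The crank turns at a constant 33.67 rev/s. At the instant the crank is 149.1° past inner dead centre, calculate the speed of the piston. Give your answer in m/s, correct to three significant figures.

ω = 2π·33.7 = 211.6 rad/s
For an in-line slider-crank, x = r cosθ + √(L² − r² sin²θ), so v = −rω sinθ·[1 + r cosθ/√(L² − r² sin²θ)].
With r = 0.0148 m, L = 0.0432 m, θ = 149.1°: √(L² − r² sin²θ) = 0.042526 m.
v = −0.0148·211.6·0.51354·[1 + 0.0148·-0.85806/0.042526] = -1.1277 m/s.
|v| = 1.1277 m/s.

1.13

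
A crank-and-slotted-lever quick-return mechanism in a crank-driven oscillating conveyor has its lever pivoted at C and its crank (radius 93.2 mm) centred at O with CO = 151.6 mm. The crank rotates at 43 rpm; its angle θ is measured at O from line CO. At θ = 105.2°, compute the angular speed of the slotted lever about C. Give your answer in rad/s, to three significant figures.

0.925

ω = 4.503 rad/s (from 43 rpm).
Crank pin A relative to C: A = (d + r cosθ, r sinθ); lever angle φ = atan2(r sinθ, d + r cosθ).
Differentiating tanφ: φ̇ = rω(d cosθ + r)/(d² + r² + 2dr cosθ).
d² + r² + 2dr cosθ = |CA|² = 0.0242598 m²;  d cosθ + r = +0.053452 m.
|ω_lever| = |0.0932·4.503·+0.053452| / 0.0242598 = 0.92468 rad/s.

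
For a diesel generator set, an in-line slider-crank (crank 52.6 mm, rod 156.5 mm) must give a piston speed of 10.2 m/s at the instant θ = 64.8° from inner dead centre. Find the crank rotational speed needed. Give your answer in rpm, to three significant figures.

1780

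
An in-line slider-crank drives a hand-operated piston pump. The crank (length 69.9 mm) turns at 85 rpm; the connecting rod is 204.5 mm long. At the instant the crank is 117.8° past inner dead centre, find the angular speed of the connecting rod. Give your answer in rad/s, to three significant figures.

1.49

ω = 8.901 rad/s (converted from 85 rpm).
The rod makes angle φ with the slider axis where L sinφ = r sinθ; differentiating, L cosφ·φ̇ = r ω cosθ.
L cosφ = √(L² − r² sin²θ) = 0.19493 m.
|ω_rod| = r ω |cosθ| / √(L² − r² sin²θ) = 0.0699·8.901·0.46639/0.19493 = 1.4887 rad/s.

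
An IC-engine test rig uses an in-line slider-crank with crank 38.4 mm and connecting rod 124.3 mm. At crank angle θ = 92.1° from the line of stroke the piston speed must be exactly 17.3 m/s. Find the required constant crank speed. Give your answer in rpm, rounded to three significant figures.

4360

For an in-line slider-crank, |v_piston| = rω|sinθ|·[1 + r cosθ/√(L² − r² sin²θ)].
With r = 0.0384 m, L = 0.1243 m, θ = 92.1°: the bracketed kinematic factor |dx/dθ| = 0.037917 m.
ω = v/|dx/dθ| = 17.3/0.037917 = 456.25 rad/s.
N = 60ω/(2π) = 4356.9 rpm.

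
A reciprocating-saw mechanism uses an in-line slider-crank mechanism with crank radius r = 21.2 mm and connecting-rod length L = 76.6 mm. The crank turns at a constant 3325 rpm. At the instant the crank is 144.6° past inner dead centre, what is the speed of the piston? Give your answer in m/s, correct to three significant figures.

3.30

ω = 2π·3325/60 = 348.2 rad/s
For an in-line slider-crank, x = r cosθ + √(L² − r² sin²θ), so v = −rω sinθ·[1 + r cosθ/√(L² − r² sin²θ)].
With r = 0.0212 m, L = 0.0766 m, θ = 144.6°: √(L² − r² sin²θ) = 0.075609 m.
v = −0.0212·348.2·0.57928·[1 + 0.0212·-0.81513/0.075609] = -3.2988 m/s.
|v| = 3.2988 m/s.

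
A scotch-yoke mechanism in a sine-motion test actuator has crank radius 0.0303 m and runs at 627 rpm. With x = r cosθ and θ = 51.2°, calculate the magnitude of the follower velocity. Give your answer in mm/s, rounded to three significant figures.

ω = 65.66 rad/s (from 627 rpm).
x = r cosθ ⇒ ẋ = −rω sinθ.
|v| = rω|sinθ| = 0.0303·65.66·|sin 51.2°| = 1.5505 m/s = 1550.5 mm/s.

1550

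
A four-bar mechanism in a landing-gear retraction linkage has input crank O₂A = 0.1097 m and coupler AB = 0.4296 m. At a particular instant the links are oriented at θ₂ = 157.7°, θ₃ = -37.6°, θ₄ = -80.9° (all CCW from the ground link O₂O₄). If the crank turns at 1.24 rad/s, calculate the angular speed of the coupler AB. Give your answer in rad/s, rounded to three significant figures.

0.394

ω₂ = 1.24 rad/s
Differentiating the loop-closure r₂e^{iθ₂}+r₃e^{iθ₃}=r₁+r₄e^{iθ₄} gives r₂ω₂e^{iθ₂}+r₃ω₃e^{iθ₃}=r₄ω₄e^{iθ₄}.
Eliminating the other unknown: ω₃ = r₂ω₂ sin(θ₄−θ₂) / [r₃ sin(θ₃−θ₄)].
Numerator sine = +0.85355; denominator sine = +0.68582.
Result = 0.1097·1.24·(+0.85355) / (0.4296·(+0.68582)) = +0.39408 rad/s; magnitude 0.39408 rad/s.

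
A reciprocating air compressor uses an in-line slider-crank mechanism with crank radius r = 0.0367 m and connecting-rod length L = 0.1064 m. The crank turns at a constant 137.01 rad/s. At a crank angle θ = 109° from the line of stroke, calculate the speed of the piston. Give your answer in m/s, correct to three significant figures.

ω = 137 rad/s
For an in-line slider-crank, x = r cosθ + √(L² − r² sin²θ), so v = −rω sinθ·[1 + r cosθ/√(L² − r² sin²θ)].
With r = 0.0367 m, L = 0.1064 m, θ = 109°: √(L² − r² sin²θ) = 0.10058 m.
v = −0.0367·137·0.94552·[1 + 0.0367·-0.32557/0.10058] = -4.1895 m/s.
|v| = 4.1895 m/s.

4.19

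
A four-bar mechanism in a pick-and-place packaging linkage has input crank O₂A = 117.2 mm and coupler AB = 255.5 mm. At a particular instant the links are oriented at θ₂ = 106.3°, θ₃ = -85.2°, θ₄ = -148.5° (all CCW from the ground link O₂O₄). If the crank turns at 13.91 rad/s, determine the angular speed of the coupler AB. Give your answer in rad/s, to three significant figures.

ω₂ = 13.91 rad/s
Differentiating the loop-closure r₂e^{iθ₂}+r₃e^{iθ₃}=r₁+r₄e^{iθ₄} gives r₂ω₂e^{iθ₂}+r₃ω₃e^{iθ₃}=r₄ω₄e^{iθ₄}.
Eliminating the other unknown: ω₃ = r₂ω₂ sin(θ₄−θ₂) / [r₃ sin(θ₃−θ₄)].
Numerator sine = +0.96502; denominator sine = +0.89337.
Result = 0.1172·13.91·(+0.96502) / (0.2555·(+0.89337)) = +6.8923 rad/s; magnitude 6.8923 rad/s.

6.89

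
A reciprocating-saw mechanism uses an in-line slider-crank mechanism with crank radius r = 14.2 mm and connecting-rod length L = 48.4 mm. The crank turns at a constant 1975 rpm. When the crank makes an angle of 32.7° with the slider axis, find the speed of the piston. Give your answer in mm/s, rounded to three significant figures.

1980

ω = 2π·1975/60 = 206.8 rad/s
For an in-line slider-crank, x = r cosθ + √(L² − r² sin²θ), so v = −rω sinθ·[1 + r cosθ/√(L² − r² sin²θ)].
With r = 0.0142 m, L = 0.0484 m, θ = 32.7°: √(L² − r² sin²θ) = 0.047788 m.
v = −0.0142·206.8·0.54024·[1 + 0.0142·0.84151/0.047788] = -1.9833 m/s.
|v| = 1.9833 m/s = 1983.3 mm/s.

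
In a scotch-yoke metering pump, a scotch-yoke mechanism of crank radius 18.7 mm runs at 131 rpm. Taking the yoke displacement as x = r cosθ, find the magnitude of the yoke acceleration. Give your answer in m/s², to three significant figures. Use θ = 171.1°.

3.48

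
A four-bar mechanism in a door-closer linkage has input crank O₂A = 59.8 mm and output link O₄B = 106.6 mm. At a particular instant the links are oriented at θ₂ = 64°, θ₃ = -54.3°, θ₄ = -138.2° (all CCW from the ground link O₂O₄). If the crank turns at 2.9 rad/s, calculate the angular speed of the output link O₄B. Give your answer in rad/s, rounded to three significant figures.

1.44

ω₂ = 2.9 rad/s
Differentiating the loop-closure r₂e^{iθ₂}+r₃e^{iθ₃}=r₁+r₄e^{iθ₄} gives r₂ω₂e^{iθ₂}+r₃ω₃e^{iθ₃}=r₄ω₄e^{iθ₄}.
Eliminating the other unknown: ω₄ = r₂ω₂ sin(θ₂−θ₃) / [r₄ sin(θ₄−θ₃)].
Numerator sine = +0.88048; denominator sine = -0.99434.
Result = 0.0598·2.9·(+0.88048) / (0.1066·(-0.99434)) = -1.4405 rad/s; magnitude 1.4405 rad/s.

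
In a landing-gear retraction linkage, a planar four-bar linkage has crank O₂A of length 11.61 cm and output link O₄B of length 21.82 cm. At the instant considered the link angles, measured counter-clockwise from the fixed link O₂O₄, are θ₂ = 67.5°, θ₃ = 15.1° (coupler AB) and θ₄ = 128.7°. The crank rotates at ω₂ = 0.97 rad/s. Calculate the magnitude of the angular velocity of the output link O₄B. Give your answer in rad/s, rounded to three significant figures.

ω₂ = 0.97 rad/s
Differentiating the loop-closure r₂e^{iθ₂}+r₃e^{iθ₃}=r₁+r₄e^{iθ₄} gives r₂ω₂e^{iθ₂}+r₃ω₃e^{iθ₃}=r₄ω₄e^{iθ₄}.
Eliminating the other unknown: ω₄ = r₂ω₂ sin(θ₂−θ₃) / [r₄ sin(θ₄−θ₃)].
Numerator sine = +0.79229; denominator sine = +0.91636.
Result = 0.1161·0.97·(+0.79229) / (0.2182·(+0.91636)) = +0.44624 rad/s; magnitude 0.44624 rad/s.

0.446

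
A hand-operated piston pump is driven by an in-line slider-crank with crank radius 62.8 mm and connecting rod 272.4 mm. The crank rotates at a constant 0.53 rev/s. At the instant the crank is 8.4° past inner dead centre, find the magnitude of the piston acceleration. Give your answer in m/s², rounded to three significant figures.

ω = 2π·0.53 = 3.33 rad/s
x(θ) = r cosθ + √(L² − r² sin²θ); with ω constant, a = ω²·d²x/dθ².
d²x/dθ² = −r cosθ − r²(cos2θ)/√u − r⁴ sin²2θ/(4u^{3/2}),  u = L² − r² sin²θ = 0.0741176 m².
Substituting r = 0.0628 m, L = 0.2724 m, θ = 8.4°: d²x/dθ² = -0.07601 m.
a = ω²·d²x/dθ² = (3.33)²·(-0.07601) = -0.84292 m/s²;  |a| = 0.84292 m/s².

0.843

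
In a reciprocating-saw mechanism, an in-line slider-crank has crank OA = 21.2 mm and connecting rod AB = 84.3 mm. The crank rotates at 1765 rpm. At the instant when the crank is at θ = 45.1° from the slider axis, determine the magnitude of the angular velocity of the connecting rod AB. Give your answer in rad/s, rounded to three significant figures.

33.3

ω = 184.8 rad/s (converted from 1765 rpm).
The rod makes angle φ with the slider axis where L sinφ = r sinθ; differentiating, L cosφ·φ̇ = r ω cosθ.
L cosφ = √(L² − r² sin²θ) = 0.082952 m.
|ω_rod| = r ω |cosθ| / √(L² − r² sin²θ) = 0.0212·184.8·0.70587/0.082952 = 33.343 rad/s.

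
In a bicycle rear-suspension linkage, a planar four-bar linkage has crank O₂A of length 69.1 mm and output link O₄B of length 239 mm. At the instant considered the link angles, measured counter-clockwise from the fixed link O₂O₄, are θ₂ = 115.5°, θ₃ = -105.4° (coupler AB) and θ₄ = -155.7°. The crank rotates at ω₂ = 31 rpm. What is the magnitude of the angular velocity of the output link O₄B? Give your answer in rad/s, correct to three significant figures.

ω₂ = 3.246 rad/s (from 31 rpm).
Differentiating the loop-closure r₂e^{iθ₂}+r₃e^{iθ₃}=r₁+r₄e^{iθ₄} gives r₂ω₂e^{iθ₂}+r₃ω₃e^{iθ₃}=r₄ω₄e^{iθ₄}.
Eliminating the other unknown: ω₄ = r₂ω₂ sin(θ₂−θ₃) / [r₄ sin(θ₄−θ₃)].
Numerator sine = -0.65474; denominator sine = -0.76940.
Result = 0.0691·3.246·(-0.65474) / (0.239·(-0.76940)) = +0.79871 rad/s; magnitude 0.79871 rad/s.

0.799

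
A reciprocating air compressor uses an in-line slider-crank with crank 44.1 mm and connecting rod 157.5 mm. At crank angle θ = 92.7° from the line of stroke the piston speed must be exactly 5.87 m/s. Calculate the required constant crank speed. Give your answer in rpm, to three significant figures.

1290

For an in-line slider-crank, |v_piston| = rω|sinθ|·[1 + r cosθ/√(L² − r² sin²θ)].
With r = 0.0441 m, L = 0.1575 m, θ = 92.7°: the bracketed kinematic factor |dx/dθ| = 0.043446 m.
ω = v/|dx/dθ| = 5.87/0.043446 = 135.11 rad/s.
N = 60ω/(2π) = 1290.2 rpm.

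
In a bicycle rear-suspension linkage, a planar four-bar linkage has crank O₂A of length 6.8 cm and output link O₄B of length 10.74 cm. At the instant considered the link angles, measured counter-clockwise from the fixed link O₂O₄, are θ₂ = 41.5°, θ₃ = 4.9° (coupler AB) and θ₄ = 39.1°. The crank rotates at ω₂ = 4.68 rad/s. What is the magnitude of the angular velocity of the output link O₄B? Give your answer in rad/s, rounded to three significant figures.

3.14

ω₂ = 4.68 rad/s
Differentiating the loop-closure r₂e^{iθ₂}+r₃e^{iθ₃}=r₁+r₄e^{iθ₄} gives r₂ω₂e^{iθ₂}+r₃ω₃e^{iθ₃}=r₄ω₄e^{iθ₄}.
Eliminating the other unknown: ω₄ = r₂ω₂ sin(θ₂−θ₃) / [r₄ sin(θ₄−θ₃)].
Numerator sine = +0.59622; denominator sine = +0.56208.
Result = 0.068·4.68·(+0.59622) / (0.1074·(+0.56208)) = +3.1431 rad/s; magnitude 3.1431 rad/s.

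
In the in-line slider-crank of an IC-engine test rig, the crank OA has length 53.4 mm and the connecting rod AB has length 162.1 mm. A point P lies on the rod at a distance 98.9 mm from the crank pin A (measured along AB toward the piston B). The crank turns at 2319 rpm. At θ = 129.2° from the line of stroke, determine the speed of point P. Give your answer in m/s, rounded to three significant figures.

ω = 242.8 rad/s.  Crank-pin speed |V_A| = rω = 12.968 m/s, perpendicular to OA.
Rod angle: sinφ = −(r/L) sinθ ⇒ φ = -14.791°; ω_rod = −rω cosθ/√(L²−r²sin²θ) = +52.295 rad/s.
V_P = V_A + ω_rod × AP, with AP = 0.0989 m along the rod.
Components: V_Px = −rω sinθ − a·ω_rod·sinφ = -8.7291 m/s;  V_Py = rω cosθ + a·ω_rod·cosφ = -3.1955 m/s.
|V_P| = √(V_Px² + V_Py²) = 9.2956 m/s.

9.30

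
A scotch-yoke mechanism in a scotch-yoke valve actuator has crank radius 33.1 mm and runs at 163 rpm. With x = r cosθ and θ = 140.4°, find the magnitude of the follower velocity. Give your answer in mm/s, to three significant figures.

360

ω = 17.07 rad/s (from 163 rpm).
x = r cosθ ⇒ ẋ = −rω sinθ.
|v| = rω|sinθ| = 0.0331·17.07·|sin 140.4°| = 0.36014 m/s = 360.14 mm/s.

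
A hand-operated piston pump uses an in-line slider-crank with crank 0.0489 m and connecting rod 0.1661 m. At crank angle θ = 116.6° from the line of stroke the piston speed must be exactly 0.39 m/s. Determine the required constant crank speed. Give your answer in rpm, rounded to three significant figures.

For an in-line slider-crank, |v_piston| = rω|sinθ|·[1 + r cosθ/√(L² − r² sin²θ)].
With r = 0.0489 m, L = 0.1661 m, θ = 116.6°: the bracketed kinematic factor |dx/dθ| = 0.03775 m.
ω = v/|dx/dθ| = 0.39/0.03775 = 10.331 rad/s.
N = 60ω/(2π) = 98.656 rpm.

98.7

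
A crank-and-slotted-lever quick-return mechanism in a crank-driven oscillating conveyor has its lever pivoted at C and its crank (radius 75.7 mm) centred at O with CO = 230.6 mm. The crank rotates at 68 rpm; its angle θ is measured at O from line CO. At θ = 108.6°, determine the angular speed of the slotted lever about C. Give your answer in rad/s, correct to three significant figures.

ω = 7.121 rad/s (from 68 rpm).
Crank pin A relative to C: A = (d + r cosθ, r sinθ); lever angle φ = atan2(r sinθ, d + r cosθ).
Differentiating tanφ: φ̇ = rω(d cosθ + r)/(d² + r² + 2dr cosθ).
d² + r² + 2dr cosθ = |CA|² = 0.0477711 m²;  d cosθ + r = +0.002148 m.
|ω_lever| = |0.0757·7.121·+0.002148| / 0.0477711 = 0.024238 rad/s.

0.0242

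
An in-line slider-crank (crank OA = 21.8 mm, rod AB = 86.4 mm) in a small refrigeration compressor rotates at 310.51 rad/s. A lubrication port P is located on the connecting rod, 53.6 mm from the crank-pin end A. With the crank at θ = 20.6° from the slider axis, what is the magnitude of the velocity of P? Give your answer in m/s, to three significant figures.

ω = 310.5 rad/s.  Crank-pin speed |V_A| = rω = 6.7691 m/s, perpendicular to OA.
Rod angle: sinφ = −(r/L) sinθ ⇒ φ = -5.093°; ω_rod = −rω cosθ/√(L²−r²sin²θ) = -73.627 rad/s.
V_P = V_A + ω_rod × AP, with AP = 0.0536 m along the rod.
Components: V_Px = −rω sinθ − a·ω_rod·sinφ = -2.732 m/s;  V_Py = rω cosθ + a·ω_rod·cosφ = +2.4054 m/s.
|V_P| = √(V_Px² + V_Py²) = 3.6401 m/s.

3.64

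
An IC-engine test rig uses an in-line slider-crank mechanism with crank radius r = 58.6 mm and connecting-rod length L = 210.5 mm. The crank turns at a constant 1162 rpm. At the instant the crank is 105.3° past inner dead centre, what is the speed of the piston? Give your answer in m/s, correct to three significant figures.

ω = 2π·1162/60 = 121.7 rad/s
For an in-line slider-crank, x = r cosθ + √(L² − r² sin²θ), so v = −rω sinθ·[1 + r cosθ/√(L² − r² sin²θ)].
With r = 0.0586 m, L = 0.2105 m, θ = 105.3°: √(L² − r² sin²θ) = 0.20277 m.
v = −0.0586·121.7·0.96456·[1 + 0.0586·-0.26387/0.20277] = -6.3535 m/s.
|v| = 6.3535 m/s.

6.35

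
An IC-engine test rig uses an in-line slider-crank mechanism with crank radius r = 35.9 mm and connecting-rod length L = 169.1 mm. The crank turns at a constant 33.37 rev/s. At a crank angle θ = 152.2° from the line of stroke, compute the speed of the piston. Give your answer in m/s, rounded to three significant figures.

ω = 2π·33.4 = 209.7 rad/s
For an in-line slider-crank, x = r cosθ + √(L² − r² sin²θ), so v = −rω sinθ·[1 + r cosθ/√(L² − r² sin²θ)].
With r = 0.0359 m, L = 0.1691 m, θ = 152.2°: √(L² − r² sin²θ) = 0.16827 m.
v = −0.0359·209.7·0.46639·[1 + 0.0359·-0.88458/0.16827] = -2.848 m/s.
|v| = 2.848 m/s.

2.85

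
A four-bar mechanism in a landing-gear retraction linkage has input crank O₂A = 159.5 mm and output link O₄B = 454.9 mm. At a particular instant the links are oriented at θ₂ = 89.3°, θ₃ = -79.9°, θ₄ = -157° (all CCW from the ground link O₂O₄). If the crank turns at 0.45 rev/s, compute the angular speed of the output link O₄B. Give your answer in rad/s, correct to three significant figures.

ω₂ = 2.827 rad/s (from 0.45 rev/s).
Differentiating the loop-closure r₂e^{iθ₂}+r₃e^{iθ₃}=r₁+r₄e^{iθ₄} gives r₂ω₂e^{iθ₂}+r₃ω₃e^{iθ₃}=r₄ω₄e^{iθ₄}.
Eliminating the other unknown: ω₄ = r₂ω₂ sin(θ₂−θ₃) / [r₄ sin(θ₄−θ₃)].
Numerator sine = +0.18738; denominator sine = -0.97476.
Result = 0.1595·2.827·(+0.18738) / (0.4549·(-0.97476)) = -0.19057 rad/s; magnitude 0.19057 rad/s.

0.191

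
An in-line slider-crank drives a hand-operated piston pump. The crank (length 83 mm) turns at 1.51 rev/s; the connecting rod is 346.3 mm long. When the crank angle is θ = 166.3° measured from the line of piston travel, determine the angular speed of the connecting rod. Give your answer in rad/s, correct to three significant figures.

ω = 9.488 rad/s (converted from 1.51 rev/s).
The rod makes angle φ with the slider axis where L sinφ = r sinθ; differentiating, L cosφ·φ̇ = r ω cosθ.
L cosφ = √(L² − r² sin²θ) = 0.34574 m.
|ω_rod| = r ω |cosθ| / √(L² − r² sin²θ) = 0.083·9.488·0.97155/0.34574 = 2.2128 rad/s.

2.21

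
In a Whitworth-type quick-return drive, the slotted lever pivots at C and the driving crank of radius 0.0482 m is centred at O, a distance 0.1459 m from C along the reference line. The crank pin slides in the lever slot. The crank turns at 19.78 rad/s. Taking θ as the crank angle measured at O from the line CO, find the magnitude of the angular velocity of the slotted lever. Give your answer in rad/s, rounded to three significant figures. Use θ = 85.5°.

2.30

ω = 19.78 rad/s
Crank pin A relative to C: A = (d + r cosθ, r sinθ); lever angle φ = atan2(r sinθ, d + r cosθ).
Differentiating tanφ: φ̇ = rω(d cosθ + r)/(d² + r² + 2dr cosθ).
d² + r² + 2dr cosθ = |CA|² = 0.0247136 m²;  d cosθ + r = +0.059647 m.
|ω_lever| = |0.0482·19.78·+0.059647| / 0.0247136 = 2.3011 rad/s.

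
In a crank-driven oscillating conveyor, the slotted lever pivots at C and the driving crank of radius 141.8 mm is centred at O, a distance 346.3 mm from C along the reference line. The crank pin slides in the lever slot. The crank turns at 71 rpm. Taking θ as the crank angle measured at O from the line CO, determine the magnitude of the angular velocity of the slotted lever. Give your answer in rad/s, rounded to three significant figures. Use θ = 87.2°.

1.16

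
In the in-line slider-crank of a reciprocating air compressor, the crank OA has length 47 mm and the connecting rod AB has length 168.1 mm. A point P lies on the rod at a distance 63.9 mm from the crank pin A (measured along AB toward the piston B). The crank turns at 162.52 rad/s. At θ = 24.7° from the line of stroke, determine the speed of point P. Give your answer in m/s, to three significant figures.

ω = 162.5 rad/s.  Crank-pin speed |V_A| = rω = 7.6384 m/s, perpendicular to OA.
Rod angle: sinφ = −(r/L) sinθ ⇒ φ = -6.709°; ω_rod = −rω cosθ/√(L²−r²sin²θ) = -41.567 rad/s.
V_P = V_A + ω_rod × AP, with AP = 0.0639 m along the rod.
Components: V_Px = −rω sinθ − a·ω_rod·sinφ = -3.5022 m/s;  V_Py = rω cosθ + a·ω_rod·cosφ = +4.3016 m/s.
|V_P| = √(V_Px² + V_Py²) = 5.547 m/s.

5.55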